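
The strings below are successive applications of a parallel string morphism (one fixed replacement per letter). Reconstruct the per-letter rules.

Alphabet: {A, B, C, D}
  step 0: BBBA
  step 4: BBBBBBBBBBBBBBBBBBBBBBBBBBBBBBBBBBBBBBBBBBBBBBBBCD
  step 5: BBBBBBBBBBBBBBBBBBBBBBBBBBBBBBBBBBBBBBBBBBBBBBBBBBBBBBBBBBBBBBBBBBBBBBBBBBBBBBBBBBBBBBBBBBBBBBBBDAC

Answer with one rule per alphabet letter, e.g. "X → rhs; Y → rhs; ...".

A->C, B->BB, C->D, D->AC

  step 4 ⇒ step 5: BBBBBBBBBBBBBBBBBBBBBBBBBBBBBBBBBBBBBBBBBBBBBBBBCD ⇒ BB·BB·BB·BB·BB·BB·BB·BB·BB·BB·BB·BB·BB·BB·BB·BB·BB·BB·BB·BB·BB·BB·BB·BB·BB·BB·BB·BB·BB·BB·BB·BB·BB·BB·BB·BB·BB·BB·BB·BB·BB·BB·BB·BB·BB·BB·BB·BB·D·AC
    B ↦ BB
    C ↦ D
    D ↦ AC
    A ↦ C  (constrained at step 0)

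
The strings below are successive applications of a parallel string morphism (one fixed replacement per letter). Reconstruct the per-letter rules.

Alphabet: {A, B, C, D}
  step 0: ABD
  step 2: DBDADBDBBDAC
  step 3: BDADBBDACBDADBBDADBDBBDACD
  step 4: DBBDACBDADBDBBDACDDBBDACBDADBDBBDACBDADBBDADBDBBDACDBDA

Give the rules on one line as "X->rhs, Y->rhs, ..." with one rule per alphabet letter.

A->C, B->DB, C->D, D->BDA

  step 3 ⇒ step 4: BDADBBDACBDADBBDADBDBBDACD ⇒ DB·BDA·C·BDA·DB·DB·BDA·C·D·DB·BDA·C·BDA·DB·DB·BDA·C·BDA·DB·BDA·DB·DB·BDA·C·D·BDA
    A ↦ C
    B ↦ DB
    C ↦ D
    D ↦ BDA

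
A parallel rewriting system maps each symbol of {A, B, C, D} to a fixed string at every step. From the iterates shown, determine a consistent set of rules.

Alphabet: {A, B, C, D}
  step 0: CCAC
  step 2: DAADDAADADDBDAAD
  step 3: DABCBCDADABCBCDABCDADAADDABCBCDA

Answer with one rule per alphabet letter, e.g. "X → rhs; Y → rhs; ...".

A->BC, B->AD, C->DB, D->DA

  step 2 ⇒ step 3: DAADDAADADDBDAAD ⇒ DA·BC·BC·DA·DA·BC·BC·DA·BC·DA·DA·AD·DA·BC·BC·DA
    A ↦ BC
    B ↦ AD
    D ↦ DA
    C ↦ DB  (constrained at step 0)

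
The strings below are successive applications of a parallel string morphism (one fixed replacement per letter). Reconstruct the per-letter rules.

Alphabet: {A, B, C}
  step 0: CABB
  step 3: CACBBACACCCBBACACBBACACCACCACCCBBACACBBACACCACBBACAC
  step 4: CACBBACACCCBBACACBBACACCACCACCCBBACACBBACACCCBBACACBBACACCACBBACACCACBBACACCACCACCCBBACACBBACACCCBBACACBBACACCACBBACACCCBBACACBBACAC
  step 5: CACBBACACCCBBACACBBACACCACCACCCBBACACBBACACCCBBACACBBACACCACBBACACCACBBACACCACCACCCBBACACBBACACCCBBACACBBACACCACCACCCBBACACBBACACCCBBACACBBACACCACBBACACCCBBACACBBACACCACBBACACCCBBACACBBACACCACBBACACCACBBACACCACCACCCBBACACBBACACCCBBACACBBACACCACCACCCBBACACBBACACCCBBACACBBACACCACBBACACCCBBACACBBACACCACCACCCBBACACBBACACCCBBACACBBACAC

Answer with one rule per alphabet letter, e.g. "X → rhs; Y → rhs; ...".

A->BBA, B->C, C->CAC

  step 4 ⇒ step 5: CACBBACACCCBBACACBBACACCACCACCCBBACACBBACACCCBBACACBBACACCACBBACACCACBBACACCACCACCCBBACACBBACACCCBBACACBBACACCACBBACACCCBBACACBBACAC ⇒ CAC·BBA·CAC·C·C·BBA·CAC·BBA·CAC·CAC·CAC·C·C·BBA·CAC·BBA·CAC·C·C·BBA·CAC·BBA·CAC·CAC·BBA·CAC·CAC·BBA·CAC·CAC·CAC·C·C·BBA·CAC·BBA·CAC·C·C·BBA·CAC·BBA·CAC·CAC·CAC·C·C·BBA·CAC·BBA·CAC·C·C·BBA·CAC·BBA·CAC·CAC·BBA·CAC·C·C·BBA·CAC·BBA·CAC·CAC·BBA·CAC·C·C·BBA·CAC·BBA·CAC·CAC·BBA·CAC·CAC·BBA·CAC·CAC·CAC·C·C·BBA·CAC·BBA·CAC·C·C·BBA·CAC·BBA·CAC·CAC·CAC·C·C·BBA·CAC·BBA·CAC·C·C·BBA·CAC·BBA·CAC·CAC·BBA·CAC·C·C·BBA·CAC·BBA·CAC·CAC·CAC·C·C·BBA·CAC·BBA·CAC·C·C·BBA·CAC·BBA·CAC
    A ↦ BBA
    B ↦ C
    C ↦ CAC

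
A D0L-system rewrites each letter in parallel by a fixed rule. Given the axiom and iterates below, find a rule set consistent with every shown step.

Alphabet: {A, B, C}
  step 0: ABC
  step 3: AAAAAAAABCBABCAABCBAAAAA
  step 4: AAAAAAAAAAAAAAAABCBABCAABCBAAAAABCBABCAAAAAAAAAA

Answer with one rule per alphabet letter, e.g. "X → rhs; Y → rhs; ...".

A->AA, B->BC, C->BA

  step 3 ⇒ step 4: AAAAAAAABCBABCAABCBAAAAA ⇒ AA·AA·AA·AA·AA·AA·AA·AA·BC·BA·BC·AA·BC·BA·AA·AA·BC·BA·BC·AA·AA·AA·AA·AA
    A ↦ AA
    B ↦ BC
    C ↦ BA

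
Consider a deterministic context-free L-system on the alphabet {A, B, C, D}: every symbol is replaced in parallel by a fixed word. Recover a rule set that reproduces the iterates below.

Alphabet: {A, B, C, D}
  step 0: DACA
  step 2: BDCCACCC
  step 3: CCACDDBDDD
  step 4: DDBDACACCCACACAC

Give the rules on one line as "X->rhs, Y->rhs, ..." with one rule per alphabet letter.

A->B, B->CC, C->D, D->AC

  step 3 ⇒ step 4: CCACDDBDDD ⇒ D·D·B·D·AC·AC·CC·AC·AC·AC
    A ↦ B
    B ↦ CC
    C ↦ D
    D ↦ AC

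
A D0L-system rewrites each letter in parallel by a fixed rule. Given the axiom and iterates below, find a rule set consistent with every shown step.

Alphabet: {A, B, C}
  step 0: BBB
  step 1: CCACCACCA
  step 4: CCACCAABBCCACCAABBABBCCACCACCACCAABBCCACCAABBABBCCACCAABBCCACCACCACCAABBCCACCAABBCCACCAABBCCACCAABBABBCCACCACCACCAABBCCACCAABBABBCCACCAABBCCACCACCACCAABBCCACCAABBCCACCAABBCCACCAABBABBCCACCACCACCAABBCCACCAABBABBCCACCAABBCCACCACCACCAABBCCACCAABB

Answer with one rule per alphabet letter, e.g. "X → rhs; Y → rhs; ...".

  step 0 ⇒ step 1: BBB ⇒ CCA·CCA·CCA
    B ↦ CCA
    A ↦ ABB  (constrained at step 1)
    C ↦ CCA  (constrained at step 1)

A->ABB, B->CCA, C->CCA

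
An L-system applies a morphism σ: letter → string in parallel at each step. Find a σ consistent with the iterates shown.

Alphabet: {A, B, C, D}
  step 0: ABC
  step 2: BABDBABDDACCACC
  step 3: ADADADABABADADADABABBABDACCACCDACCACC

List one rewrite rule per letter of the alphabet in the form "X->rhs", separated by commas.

A->D, B->ADA, C->ACC, D->BAB

  step 2 ⇒ step 3: BABDBABDDACCACC ⇒ ADA·D·ADA·BAB·ADA·D·ADA·BAB·BAB·D·ACC·ACC·D·ACC·ACC
    A ↦ D
    B ↦ ADA
    C ↦ ACC
    D ↦ BAB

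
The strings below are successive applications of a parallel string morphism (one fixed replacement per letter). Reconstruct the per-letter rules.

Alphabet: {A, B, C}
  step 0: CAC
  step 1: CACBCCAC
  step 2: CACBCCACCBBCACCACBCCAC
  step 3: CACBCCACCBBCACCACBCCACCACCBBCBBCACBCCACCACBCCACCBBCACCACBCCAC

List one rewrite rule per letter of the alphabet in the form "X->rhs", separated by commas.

  step 2 ⇒ step 3: CACBCCACCBBCACCACBCCAC ⇒ CAC·BC·CAC·CBB·CAC·CAC·BC·CAC·CAC·CBB·CBB·CAC·BC·CAC·CAC·BC·CAC·CBB·CAC·CAC·BC·CAC
    A ↦ BC
    B ↦ CBB
    C ↦ CAC

A->BC, B->CBB, C->CAC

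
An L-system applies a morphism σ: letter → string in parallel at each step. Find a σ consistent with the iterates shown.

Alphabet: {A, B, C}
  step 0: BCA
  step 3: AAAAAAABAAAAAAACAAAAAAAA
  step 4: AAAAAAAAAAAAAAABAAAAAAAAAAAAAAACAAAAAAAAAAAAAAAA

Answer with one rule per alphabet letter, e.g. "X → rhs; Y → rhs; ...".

A->AA, B->AB, C->AC

  step 3 ⇒ step 4: AAAAAAABAAAAAAACAAAAAAAA ⇒ AA·AA·AA·AA·AA·AA·AA·AB·AA·AA·AA·AA·AA·AA·AA·AC·AA·AA·AA·AA·AA·AA·AA·AA
    A ↦ AA
    B ↦ AB
    C ↦ AC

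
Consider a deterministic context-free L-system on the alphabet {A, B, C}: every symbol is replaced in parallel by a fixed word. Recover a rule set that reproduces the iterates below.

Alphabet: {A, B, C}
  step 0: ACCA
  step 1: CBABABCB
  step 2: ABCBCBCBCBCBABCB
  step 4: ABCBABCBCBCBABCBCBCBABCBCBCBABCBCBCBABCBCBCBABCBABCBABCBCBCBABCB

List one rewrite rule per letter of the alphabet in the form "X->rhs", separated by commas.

  step 1 ⇒ step 2: CBABABCB ⇒ AB·CB·CB·CB·CB·CB·AB·CB
    A ↦ CB
    B ↦ CB
    C ↦ AB

A->CB, B->CB, C->AB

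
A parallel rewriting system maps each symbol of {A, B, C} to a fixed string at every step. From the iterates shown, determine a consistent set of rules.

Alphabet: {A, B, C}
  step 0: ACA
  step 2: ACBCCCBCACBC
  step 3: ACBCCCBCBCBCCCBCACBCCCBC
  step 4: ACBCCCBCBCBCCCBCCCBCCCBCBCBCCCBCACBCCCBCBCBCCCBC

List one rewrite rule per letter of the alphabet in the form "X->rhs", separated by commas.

A->AC, B->CC, C->BC

  step 3 ⇒ step 4: ACBCCCBCBCBCCCBCACBCCCBC ⇒ AC·BC·CC·BC·BC·BC·CC·BC·CC·BC·CC·BC·BC·BC·CC·BC·AC·BC·CC·BC·BC·BC·CC·BC
    A ↦ AC
    B ↦ CC
    C ↦ BC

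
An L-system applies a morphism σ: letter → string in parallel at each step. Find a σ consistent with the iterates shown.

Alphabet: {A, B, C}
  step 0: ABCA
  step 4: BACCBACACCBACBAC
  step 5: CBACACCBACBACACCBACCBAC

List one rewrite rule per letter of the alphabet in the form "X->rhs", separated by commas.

  step 4 ⇒ step 5: BACCBACACCBACBAC ⇒ C·B·AC·AC·C·B·AC·B·AC·AC·C·B·AC·C·B·AC
    A ↦ B
    B ↦ C
    C ↦ AC

A->B, B->C, C->AC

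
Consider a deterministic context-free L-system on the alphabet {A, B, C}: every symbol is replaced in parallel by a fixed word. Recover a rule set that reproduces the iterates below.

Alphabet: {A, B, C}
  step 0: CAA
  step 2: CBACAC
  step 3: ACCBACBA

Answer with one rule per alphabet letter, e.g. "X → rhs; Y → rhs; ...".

  step 2 ⇒ step 3: CBACAC ⇒ A·C·CB·A·CB·A
    A ↦ CB
    B ↦ C
    C ↦ A

A->CB, B->C, C->A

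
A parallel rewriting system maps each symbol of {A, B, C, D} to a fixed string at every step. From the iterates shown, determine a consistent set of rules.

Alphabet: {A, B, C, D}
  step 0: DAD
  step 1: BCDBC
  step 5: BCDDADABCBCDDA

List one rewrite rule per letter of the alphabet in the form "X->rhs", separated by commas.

A->D, B->D, C->A, D->BC

  step 0 ⇒ step 1: DAD ⇒ BC·D·BC
    A ↦ D
    D ↦ BC
    B ↦ D  (constrained at step 1)
    C ↦ A  (constrained at step 1)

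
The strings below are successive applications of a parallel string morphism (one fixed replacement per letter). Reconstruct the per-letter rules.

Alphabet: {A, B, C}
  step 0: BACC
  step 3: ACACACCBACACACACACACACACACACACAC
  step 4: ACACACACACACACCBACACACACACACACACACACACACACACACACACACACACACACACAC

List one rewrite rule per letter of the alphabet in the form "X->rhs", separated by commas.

  step 3 ⇒ step 4: ACACACCBACACACACACACACACACACACAC ⇒ AC·AC·AC·AC·AC·AC·AC·CB·AC·AC·AC·AC·AC·AC·AC·AC·AC·AC·AC·AC·AC·AC·AC·AC·AC·AC·AC·AC·AC·AC·AC·AC
    A ↦ AC
    B ↦ CB
    C ↦ AC

A->AC, B->CB, C->AC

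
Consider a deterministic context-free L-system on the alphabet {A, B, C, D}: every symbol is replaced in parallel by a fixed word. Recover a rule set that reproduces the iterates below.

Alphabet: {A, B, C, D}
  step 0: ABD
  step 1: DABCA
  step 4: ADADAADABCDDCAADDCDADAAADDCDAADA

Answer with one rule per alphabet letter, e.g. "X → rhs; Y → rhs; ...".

A->DA, B->BC, C->DDC, D->A

  step 0 ⇒ step 1: ABD ⇒ DA·BC·A
    A ↦ DA
    B ↦ BC
    D ↦ A
    C ↦ DDC  (constrained at step 1)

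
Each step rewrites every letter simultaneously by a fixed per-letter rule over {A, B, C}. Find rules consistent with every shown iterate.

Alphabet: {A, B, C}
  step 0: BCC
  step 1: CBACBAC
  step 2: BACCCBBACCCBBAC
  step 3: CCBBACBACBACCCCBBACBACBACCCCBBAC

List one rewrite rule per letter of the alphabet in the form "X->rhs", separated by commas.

  step 2 ⇒ step 3: BACCCBBACCCBBAC ⇒ C·CB·BAC·BAC·BAC·C·C·CB·BAC·BAC·BAC·C·C·CB·BAC
    A ↦ CB
    B ↦ C
    C ↦ BAC

A->CB, B->C, C->BAC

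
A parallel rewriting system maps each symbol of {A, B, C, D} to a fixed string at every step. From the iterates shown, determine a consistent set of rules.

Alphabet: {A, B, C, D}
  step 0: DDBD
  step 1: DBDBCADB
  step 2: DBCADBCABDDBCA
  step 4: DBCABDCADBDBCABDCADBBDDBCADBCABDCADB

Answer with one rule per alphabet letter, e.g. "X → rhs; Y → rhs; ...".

A->D, B->CA, C->B, D->DB

  step 1 ⇒ step 2: DBDBCADB ⇒ DB·CA·DB·CA·B·D·DB·CA
    A ↦ D
    B ↦ CA
    C ↦ B
    D ↦ DB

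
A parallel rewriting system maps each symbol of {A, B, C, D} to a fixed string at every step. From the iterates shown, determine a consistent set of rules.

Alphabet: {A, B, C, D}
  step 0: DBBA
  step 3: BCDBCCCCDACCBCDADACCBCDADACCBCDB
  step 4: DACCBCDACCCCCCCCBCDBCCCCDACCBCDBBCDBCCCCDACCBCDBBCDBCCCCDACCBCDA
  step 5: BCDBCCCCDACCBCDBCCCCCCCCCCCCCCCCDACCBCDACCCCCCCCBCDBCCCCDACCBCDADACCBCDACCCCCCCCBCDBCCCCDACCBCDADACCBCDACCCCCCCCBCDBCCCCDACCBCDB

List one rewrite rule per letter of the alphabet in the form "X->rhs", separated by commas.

A->DB, B->DA, C->CC, D->BC

  step 4 ⇒ step 5: DACCBCDACCCCCCCCBCDBCCCCDACCBCDBBCDBCCCCDACCBCDBBCDBCCCCDACCBCDA ⇒ BC·DB·CC·CC·DA·CC·BC·DB·CC·CC·CC·CC·CC·CC·CC·CC·DA·CC·BC·DA·CC·CC·CC·CC·BC·DB·CC·CC·DA·CC·BC·DA·DA·CC·BC·DA·CC·CC·CC·CC·BC·DB·CC·CC·DA·CC·BC·DA·DA·CC·BC·DA·CC·CC·CC·CC·BC·DB·CC·CC·DA·CC·BC·DB
    A ↦ DB
    B ↦ DA
    C ↦ CC
    D ↦ BC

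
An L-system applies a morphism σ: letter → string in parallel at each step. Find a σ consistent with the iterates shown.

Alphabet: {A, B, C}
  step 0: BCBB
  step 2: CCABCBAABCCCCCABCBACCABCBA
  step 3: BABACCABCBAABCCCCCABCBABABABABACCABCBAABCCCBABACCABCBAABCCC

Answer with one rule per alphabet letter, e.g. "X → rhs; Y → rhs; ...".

  step 2 ⇒ step 3: CCABCBAABCCCCCABCBACCABCBA ⇒ BA·BA·CC·ABC·BA·ABC·CC·CC·ABC·BA·BA·BA·BA·BA·CC·ABC·BA·ABC·CC·BA·BA·CC·ABC·BA·ABC·CC
    A ↦ CC
    B ↦ ABC
    C ↦ BA

A->CC, B->ABC, C->BA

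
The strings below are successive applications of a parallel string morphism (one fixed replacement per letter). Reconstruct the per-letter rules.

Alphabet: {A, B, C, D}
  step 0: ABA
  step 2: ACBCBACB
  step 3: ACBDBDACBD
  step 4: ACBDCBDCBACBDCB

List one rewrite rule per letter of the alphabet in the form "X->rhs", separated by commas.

A->AC, B->D, C->B, D->CB

  step 3 ⇒ step 4: ACBDBDACBD ⇒ AC·B·D·CB·D·CB·AC·B·D·CB
    A ↦ AC
    B ↦ D
    C ↦ B
    D ↦ CB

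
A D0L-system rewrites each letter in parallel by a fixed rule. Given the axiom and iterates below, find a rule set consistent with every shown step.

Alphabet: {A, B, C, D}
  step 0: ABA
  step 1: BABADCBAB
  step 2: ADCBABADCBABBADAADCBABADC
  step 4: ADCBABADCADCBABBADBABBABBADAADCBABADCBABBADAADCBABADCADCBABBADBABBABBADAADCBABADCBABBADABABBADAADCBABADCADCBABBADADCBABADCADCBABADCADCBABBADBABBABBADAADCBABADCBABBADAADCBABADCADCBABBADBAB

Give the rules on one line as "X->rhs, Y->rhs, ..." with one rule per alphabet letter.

A->BAB, B->ADC, C->A, D->BAD

  step 1 ⇒ step 2: BABADCBAB ⇒ ADC·BAB·ADC·BAB·BAD·A·ADC·BAB·ADC
    A ↦ BAB
    B ↦ ADC
    C ↦ A
    D ↦ BAD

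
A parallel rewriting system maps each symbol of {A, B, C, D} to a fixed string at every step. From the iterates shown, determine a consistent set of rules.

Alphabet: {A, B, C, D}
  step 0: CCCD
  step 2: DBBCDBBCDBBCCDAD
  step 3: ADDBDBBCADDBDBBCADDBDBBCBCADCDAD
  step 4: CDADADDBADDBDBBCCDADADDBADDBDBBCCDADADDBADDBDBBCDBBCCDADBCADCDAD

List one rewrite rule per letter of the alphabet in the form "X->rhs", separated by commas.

  step 3 ⇒ step 4: ADDBDBBCADDBDBBCADDBDBBCBCADCDAD ⇒ CD·AD·AD·DB·AD·DB·DB·BC·CD·AD·AD·DB·AD·DB·DB·BC·CD·AD·AD·DB·AD·DB·DB·BC·DB·BC·CD·AD·BC·AD·CD·AD
    A ↦ CD
    B ↦ DB
    C ↦ BC
    D ↦ AD

A->CD, B->DB, C->BC, D->AD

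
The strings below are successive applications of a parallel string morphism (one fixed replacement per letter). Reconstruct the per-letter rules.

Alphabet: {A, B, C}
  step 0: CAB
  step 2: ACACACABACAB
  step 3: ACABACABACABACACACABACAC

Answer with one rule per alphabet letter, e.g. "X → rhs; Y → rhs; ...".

A->AC, B->AC, C->AB

  step 2 ⇒ step 3: ACACACABACAB ⇒ AC·AB·AC·AB·AC·AB·AC·AC·AC·AB·AC·AC
    A ↦ AC
    B ↦ AC
    C ↦ AB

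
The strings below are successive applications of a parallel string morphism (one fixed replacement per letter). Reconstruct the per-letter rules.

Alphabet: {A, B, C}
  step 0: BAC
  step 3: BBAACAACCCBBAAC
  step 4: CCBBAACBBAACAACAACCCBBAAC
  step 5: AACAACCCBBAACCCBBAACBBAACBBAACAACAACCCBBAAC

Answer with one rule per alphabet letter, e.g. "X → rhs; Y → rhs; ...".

  step 4 ⇒ step 5: CCBBAACBBAACAACAACCCBBAAC ⇒ AAC·AAC·C·C·B·B·AAC·C·C·B·B·AAC·B·B·AAC·B·B·AAC·AAC·AAC·C·C·B·B·AAC
    A ↦ B
    B ↦ C
    C ↦ AAC

A->B, B->C, C->AAC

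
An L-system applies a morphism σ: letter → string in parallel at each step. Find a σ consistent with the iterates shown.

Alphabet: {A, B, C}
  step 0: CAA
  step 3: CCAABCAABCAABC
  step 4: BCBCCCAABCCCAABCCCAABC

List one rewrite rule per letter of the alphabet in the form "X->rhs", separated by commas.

A->C, B->AA, C->BC

  step 3 ⇒ step 4: CCAABCAABCAABC ⇒ BC·BC·C·C·AA·BC·C·C·AA·BC·C·C·AA·BC
    A ↦ C
    B ↦ AA
    C ↦ BC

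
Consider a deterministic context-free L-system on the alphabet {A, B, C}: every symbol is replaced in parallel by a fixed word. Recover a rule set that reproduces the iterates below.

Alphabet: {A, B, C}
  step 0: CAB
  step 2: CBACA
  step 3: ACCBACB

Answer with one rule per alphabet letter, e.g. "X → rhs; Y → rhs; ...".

A->CB, B->C, C->A

  step 2 ⇒ step 3: CBACA ⇒ A·C·CB·A·CB
    A ↦ CB
    B ↦ C
    C ↦ A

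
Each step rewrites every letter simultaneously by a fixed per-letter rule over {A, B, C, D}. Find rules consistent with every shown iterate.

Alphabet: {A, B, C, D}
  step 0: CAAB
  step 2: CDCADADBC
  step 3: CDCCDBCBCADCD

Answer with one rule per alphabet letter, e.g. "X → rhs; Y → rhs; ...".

  step 2 ⇒ step 3: CDCADADBC ⇒ CD·C·CD·B·C·B·C·AD·CD
    A ↦ B
    B ↦ AD
    C ↦ CD
    D ↦ C

A->B, B->AD, C->CD, D->C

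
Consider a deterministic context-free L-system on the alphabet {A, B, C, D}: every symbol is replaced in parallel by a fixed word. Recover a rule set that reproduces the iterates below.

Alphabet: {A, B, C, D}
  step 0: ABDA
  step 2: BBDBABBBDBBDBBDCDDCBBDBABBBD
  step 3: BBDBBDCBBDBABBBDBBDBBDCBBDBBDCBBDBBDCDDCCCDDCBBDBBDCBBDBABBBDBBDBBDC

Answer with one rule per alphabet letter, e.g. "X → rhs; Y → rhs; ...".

A->BAB, B->BBD, C->DDC, D->C

  step 2 ⇒ step 3: BBDBABBBDBBDBBDCDDCBBDBABBBD ⇒ BBD·BBD·C·BBD·BAB·BBD·BBD·BBD·C·BBD·BBD·C·BBD·BBD·C·DDC·C·C·DDC·BBD·BBD·C·BBD·BAB·BBD·BBD·BBD·C
    A ↦ BAB
    B ↦ BBD
    C ↦ DDC
    D ↦ C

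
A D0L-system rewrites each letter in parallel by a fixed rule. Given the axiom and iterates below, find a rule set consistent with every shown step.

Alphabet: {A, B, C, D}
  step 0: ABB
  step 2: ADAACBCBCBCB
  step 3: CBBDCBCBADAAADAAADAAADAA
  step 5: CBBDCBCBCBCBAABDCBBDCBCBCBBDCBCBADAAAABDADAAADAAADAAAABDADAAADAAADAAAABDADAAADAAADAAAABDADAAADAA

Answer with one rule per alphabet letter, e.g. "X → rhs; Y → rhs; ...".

A->CB, B->AA, C->AD, D->BD

  step 2 ⇒ step 3: ADAACBCBCBCB ⇒ CB·BD·CB·CB·AD·AA·AD·AA·AD·AA·AD·AA
    A ↦ CB
    B ↦ AA
    C ↦ AD
    D ↦ BD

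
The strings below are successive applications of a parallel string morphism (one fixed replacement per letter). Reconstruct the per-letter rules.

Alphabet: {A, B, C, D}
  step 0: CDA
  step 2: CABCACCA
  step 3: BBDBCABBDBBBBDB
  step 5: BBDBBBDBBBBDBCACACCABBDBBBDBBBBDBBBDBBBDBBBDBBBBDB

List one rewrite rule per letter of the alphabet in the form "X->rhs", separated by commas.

  step 2 ⇒ step 3: CABCACCA ⇒ B·BDB·CA·B·BDB·B·B·BDB
    A ↦ BDB
    B ↦ CA
    C ↦ B
    D ↦ C  (constrained at step 0)

A->BDB, B->CA, C->B, D->C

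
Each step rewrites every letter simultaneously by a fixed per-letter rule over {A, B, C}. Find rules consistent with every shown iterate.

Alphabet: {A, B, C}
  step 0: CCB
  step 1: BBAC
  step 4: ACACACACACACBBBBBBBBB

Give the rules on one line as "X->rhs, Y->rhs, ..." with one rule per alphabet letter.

  step 0 ⇒ step 1: CCB ⇒ B·B·AC
    B ↦ AC
    C ↦ B
    A ↦ BB  (constrained at step 1)

A->BB, B->AC, C->B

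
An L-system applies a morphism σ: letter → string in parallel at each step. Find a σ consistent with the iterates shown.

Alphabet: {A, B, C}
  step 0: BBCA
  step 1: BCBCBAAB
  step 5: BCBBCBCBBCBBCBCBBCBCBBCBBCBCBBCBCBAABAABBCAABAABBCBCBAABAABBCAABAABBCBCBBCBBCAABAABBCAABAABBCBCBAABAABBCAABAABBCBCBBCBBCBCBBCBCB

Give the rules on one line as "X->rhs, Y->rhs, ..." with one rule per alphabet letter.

A->AAB, B->BC, C->B

  step 0 ⇒ step 1: BBCA ⇒ BC·BC·B·AAB
    A ↦ AAB
    B ↦ BC
    C ↦ B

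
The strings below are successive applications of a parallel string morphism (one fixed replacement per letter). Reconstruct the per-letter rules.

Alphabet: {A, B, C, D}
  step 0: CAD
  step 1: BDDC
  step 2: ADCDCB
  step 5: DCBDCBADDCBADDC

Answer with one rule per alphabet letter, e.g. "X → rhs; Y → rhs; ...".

  step 1 ⇒ step 2: BDDC ⇒ A·DC·DC·B
    B ↦ A
    C ↦ B
    D ↦ DC
  step 0 ⇒ step 1: CAD ⇒ B·D·DC
    A ↦ D

A->D, B->A, C->B, D->DC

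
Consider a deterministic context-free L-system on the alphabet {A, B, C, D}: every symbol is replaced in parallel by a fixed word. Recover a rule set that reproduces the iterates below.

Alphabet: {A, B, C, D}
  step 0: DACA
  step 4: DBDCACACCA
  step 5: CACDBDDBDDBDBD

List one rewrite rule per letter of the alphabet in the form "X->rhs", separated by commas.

A->D, B->A, C->DB, D->C

  step 4 ⇒ step 5: DBDCACACCA ⇒ C·A·C·DB·D·DB·D·DB·DB·D
    A ↦ D
    B ↦ A
    C ↦ DB
    D ↦ C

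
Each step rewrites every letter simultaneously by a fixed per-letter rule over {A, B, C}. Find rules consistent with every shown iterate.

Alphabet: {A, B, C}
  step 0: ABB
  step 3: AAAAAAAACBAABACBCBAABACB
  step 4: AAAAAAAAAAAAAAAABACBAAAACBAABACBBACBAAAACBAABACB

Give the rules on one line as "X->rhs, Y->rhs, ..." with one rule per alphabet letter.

A->AA, B->CB, C->BA

  step 3 ⇒ step 4: AAAAAAAACBAABACBCBAABACB ⇒ AA·AA·AA·AA·AA·AA·AA·AA·BA·CB·AA·AA·CB·AA·BA·CB·BA·CB·AA·AA·CB·AA·BA·CB
    A ↦ AA
    B ↦ CB
    C ↦ BA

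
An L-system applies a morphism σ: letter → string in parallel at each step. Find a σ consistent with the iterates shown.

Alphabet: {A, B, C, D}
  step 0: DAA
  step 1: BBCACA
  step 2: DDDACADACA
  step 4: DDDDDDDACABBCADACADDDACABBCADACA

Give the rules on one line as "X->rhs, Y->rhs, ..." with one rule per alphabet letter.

  step 1 ⇒ step 2: BBCACA ⇒ D·D·DA·CA·DA·CA
    A ↦ CA
    B ↦ D
    C ↦ DA
  step 0 ⇒ step 1: DAA ⇒ BB·CA·CA
    D ↦ BB

A->CA, B->D, C->DA, D->BB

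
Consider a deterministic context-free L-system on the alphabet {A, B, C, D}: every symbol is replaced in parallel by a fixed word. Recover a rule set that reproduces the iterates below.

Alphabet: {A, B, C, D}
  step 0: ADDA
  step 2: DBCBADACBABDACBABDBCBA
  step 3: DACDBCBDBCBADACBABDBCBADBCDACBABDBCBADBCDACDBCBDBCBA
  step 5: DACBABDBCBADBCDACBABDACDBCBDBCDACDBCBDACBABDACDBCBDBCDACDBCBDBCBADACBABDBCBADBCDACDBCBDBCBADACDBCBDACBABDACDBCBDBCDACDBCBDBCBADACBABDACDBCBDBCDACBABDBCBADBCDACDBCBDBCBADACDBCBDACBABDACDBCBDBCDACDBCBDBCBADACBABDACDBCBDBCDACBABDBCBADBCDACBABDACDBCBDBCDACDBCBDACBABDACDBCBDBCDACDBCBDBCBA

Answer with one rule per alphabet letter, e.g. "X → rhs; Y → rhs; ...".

  step 2 ⇒ step 3: DBCBADACBABDACBABDBCBA ⇒ DAC·DBC·B·DBC·BA·DAC·BA·B·DBC·BA·DBC·DAC·BA·B·DBC·BA·DBC·DAC·DBC·B·DBC·BA
    A ↦ BA
    B ↦ DBC
    C ↦ B
    D ↦ DAC

A->BA, B->DBC, C->B, D->DAC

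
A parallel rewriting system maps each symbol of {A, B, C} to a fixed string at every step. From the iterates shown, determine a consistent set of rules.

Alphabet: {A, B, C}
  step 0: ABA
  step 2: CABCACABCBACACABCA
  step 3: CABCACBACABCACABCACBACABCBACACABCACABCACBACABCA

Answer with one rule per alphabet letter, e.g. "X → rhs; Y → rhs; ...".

A->CA, B->CBA, C->CAB

  step 2 ⇒ step 3: CABCACABCBACACABCA ⇒ CAB·CA·CBA·CAB·CA·CAB·CA·CBA·CAB·CBA·CA·CAB·CA·CAB·CA·CBA·CAB·CA
    A ↦ CA
    B ↦ CBA
    C ↦ CAB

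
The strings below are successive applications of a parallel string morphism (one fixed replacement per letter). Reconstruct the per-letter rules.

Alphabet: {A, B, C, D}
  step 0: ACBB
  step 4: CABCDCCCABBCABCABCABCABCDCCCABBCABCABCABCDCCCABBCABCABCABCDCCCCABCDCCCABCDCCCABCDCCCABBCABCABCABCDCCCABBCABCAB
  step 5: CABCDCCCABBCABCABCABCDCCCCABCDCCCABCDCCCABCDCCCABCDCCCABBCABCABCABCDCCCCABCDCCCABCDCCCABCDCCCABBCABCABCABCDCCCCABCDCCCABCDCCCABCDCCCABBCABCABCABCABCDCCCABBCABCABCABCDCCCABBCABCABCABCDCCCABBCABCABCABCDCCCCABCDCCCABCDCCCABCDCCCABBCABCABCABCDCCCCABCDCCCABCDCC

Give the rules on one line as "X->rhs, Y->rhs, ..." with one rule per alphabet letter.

A->CDC, B->C, C->CAB, D->B

  step 4 ⇒ step 5: CABCDCCCABBCABCABCABCABCDCCCABBCABCABCABCDCCCABBCABCABCABCDCCCCABCDCCCABCDCCCABCDCCCABBCABCABCABCDCCCABBCABCAB ⇒ CAB·CDC·C·CAB·B·CAB·CAB·CAB·CDC·C·C·CAB·CDC·C·CAB·CDC·C·CAB·CDC·C·CAB·CDC·C·CAB·B·CAB·CAB·CAB·CDC·C·C·CAB·CDC·C·CAB·CDC·C·CAB·CDC·C·CAB·B·CAB·CAB·CAB·CDC·C·C·CAB·CDC·C·CAB·CDC·C·CAB·CDC·C·CAB·B·CAB·CAB·CAB·CAB·CDC·C·CAB·B·CAB·CAB·CAB·CDC·C·CAB·B·CAB·CAB·CAB·CDC·C·CAB·B·CAB·CAB·CAB·CDC·C·C·CAB·CDC·C·CAB·CDC·C·CAB·CDC·C·CAB·B·CAB·CAB·CAB·CDC·C·C·CAB·CDC·C·CAB·CDC·C
    A ↦ CDC
    B ↦ C
    C ↦ CAB
    D ↦ B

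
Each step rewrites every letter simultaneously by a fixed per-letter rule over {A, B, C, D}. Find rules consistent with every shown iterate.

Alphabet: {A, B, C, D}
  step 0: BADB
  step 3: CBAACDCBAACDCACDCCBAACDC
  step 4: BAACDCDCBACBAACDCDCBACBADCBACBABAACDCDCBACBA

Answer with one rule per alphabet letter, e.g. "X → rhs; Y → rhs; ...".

A->DC, B->AC, C->BA, D->C

  step 3 ⇒ step 4: CBAACDCBAACDCACDCCBAACDC ⇒ BA·AC·DC·DC·BA·C·BA·AC·DC·DC·BA·C·BA·DC·BA·C·BA·BA·AC·DC·DC·BA·C·BA
    A ↦ DC
    B ↦ AC
    C ↦ BA
    D ↦ C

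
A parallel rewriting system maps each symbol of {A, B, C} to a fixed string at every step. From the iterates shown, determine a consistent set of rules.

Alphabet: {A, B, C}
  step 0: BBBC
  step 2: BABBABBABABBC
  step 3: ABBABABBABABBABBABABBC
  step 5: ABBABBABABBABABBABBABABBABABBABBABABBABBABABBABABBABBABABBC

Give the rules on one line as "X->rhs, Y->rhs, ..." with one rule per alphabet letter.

A->B, B->AB, C->BC

  step 2 ⇒ step 3: BABBABBABABBC ⇒ AB·B·AB·AB·B·AB·AB·B·AB·B·AB·AB·BC
    A ↦ B
    B ↦ AB
    C ↦ BC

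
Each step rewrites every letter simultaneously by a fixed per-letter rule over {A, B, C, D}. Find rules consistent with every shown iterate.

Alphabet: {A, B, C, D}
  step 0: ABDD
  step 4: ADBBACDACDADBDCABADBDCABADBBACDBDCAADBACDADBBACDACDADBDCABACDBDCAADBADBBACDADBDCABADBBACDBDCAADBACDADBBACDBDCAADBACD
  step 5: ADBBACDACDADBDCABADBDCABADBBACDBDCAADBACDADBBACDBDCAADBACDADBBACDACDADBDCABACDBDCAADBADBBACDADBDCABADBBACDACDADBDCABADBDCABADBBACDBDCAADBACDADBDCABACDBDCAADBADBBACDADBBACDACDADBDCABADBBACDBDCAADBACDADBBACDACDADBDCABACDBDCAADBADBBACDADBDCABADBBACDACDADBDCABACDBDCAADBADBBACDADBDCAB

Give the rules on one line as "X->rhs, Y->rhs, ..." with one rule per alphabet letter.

A->ADB, B->ACD, C->DCA, D->B

  step 4 ⇒ step 5: ADBBACDACDADBDCABADBDCABADBBACDBDCAADBACDADBBACDACDADBDCABACDBDCAADBADBBACDADBDCABADBBACDBDCAADBACDADBBACDBDCAADBACD ⇒ ADB·B·ACD·ACD·ADB·DCA·B·ADB·DCA·B·ADB·B·ACD·B·DCA·ADB·ACD·ADB·B·ACD·B·DCA·ADB·ACD·ADB·B·ACD·ACD·ADB·DCA·B·ACD·B·DCA·ADB·ADB·B·ACD·ADB·DCA·B·ADB·B·ACD·ACD·ADB·DCA·B·ADB·DCA·B·ADB·B·ACD·B·DCA·ADB·ACD·ADB·DCA·B·ACD·B·DCA·ADB·ADB·B·ACD·ADB·B·ACD·ACD·ADB·DCA·B·ADB·B·ACD·B·DCA·ADB·ACD·ADB·B·ACD·ACD·ADB·DCA·B·ACD·B·DCA·ADB·ADB·B·ACD·ADB·DCA·B·ADB·B·ACD·ACD·ADB·DCA·B·ACD·B·DCA·ADB·ADB·B·ACD·ADB·DCA·B
    A ↦ ADB
    B ↦ ACD
    C ↦ DCA
    D ↦ B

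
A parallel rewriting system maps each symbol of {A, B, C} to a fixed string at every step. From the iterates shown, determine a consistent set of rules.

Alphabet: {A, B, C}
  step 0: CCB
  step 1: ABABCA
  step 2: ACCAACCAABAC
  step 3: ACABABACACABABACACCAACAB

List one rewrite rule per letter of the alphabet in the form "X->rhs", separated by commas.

  step 2 ⇒ step 3: ACCAACCAABAC ⇒ AC·AB·AB·AC·AC·AB·AB·AC·AC·CA·AC·AB
    A ↦ AC
    B ↦ CA
    C ↦ AB

A->AC, B->CA, C->AB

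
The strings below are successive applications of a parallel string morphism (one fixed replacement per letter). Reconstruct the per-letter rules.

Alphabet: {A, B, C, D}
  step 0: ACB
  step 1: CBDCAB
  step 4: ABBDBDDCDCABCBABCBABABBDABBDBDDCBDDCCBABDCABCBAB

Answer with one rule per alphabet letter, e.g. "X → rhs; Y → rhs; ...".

A->CB, B->AB, C->DC, D->BD

  step 0 ⇒ step 1: ACB ⇒ CB·DC·AB
    A ↦ CB
    B ↦ AB
    C ↦ DC
    D ↦ BD  (constrained at step 1)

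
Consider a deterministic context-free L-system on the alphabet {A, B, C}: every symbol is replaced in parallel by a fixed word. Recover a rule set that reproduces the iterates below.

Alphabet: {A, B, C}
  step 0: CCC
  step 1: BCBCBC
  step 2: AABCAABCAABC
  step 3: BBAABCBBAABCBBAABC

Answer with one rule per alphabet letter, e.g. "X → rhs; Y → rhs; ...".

A->B, B->AA, C->BC

  step 2 ⇒ step 3: AABCAABCAABC ⇒ B·B·AA·BC·B·B·AA·BC·B·B·AA·BC
    A ↦ B
    B ↦ AA
    C ↦ BC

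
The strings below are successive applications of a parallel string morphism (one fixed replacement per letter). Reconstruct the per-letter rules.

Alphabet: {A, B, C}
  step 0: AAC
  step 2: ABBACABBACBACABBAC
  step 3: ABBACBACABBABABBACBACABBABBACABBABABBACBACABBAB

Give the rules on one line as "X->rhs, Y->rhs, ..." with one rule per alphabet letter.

A->AB, B->BAC, C->BAB

  step 2 ⇒ step 3: ABBACABBACBACABBAC ⇒ AB·BAC·BAC·AB·BAB·AB·BAC·BAC·AB·BAB·BAC·AB·BAB·AB·BAC·BAC·AB·BAB
    A ↦ AB
    B ↦ BAC
    C ↦ BAB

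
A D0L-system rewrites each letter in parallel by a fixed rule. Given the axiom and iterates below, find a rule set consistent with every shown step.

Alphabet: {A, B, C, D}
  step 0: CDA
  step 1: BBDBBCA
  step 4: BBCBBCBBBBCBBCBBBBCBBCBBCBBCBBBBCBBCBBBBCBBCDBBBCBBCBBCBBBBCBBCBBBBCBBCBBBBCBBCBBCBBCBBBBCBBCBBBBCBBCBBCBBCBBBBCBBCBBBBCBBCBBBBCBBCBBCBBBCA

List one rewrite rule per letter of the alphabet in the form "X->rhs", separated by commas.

  step 0 ⇒ step 1: CDA ⇒ BB·DB·BCA
    A ↦ BCA
    C ↦ BB
    D ↦ DB
    B ↦ BBC  (constrained at step 1)

A->BCA, B->BBC, C->BB, D->DB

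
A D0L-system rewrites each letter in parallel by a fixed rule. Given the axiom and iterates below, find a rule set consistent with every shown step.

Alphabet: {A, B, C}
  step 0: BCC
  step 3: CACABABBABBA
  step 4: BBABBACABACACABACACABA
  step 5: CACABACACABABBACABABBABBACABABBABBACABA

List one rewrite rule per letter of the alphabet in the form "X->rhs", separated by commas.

  step 4 ⇒ step 5: BBABBACABACACABACACABA ⇒ CA·CA·BA·CA·CA·BA·B·BA·CA·BA·B·BA·B·BA·CA·BA·B·BA·B·BA·CA·BA
    A ↦ BA
    B ↦ CA
    C ↦ B

A->BA, B->CA, C->B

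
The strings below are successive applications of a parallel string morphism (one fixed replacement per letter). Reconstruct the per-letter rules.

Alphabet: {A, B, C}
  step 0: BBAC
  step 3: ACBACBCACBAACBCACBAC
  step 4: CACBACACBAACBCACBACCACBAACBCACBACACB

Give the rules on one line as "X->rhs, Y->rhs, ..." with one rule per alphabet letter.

  step 3 ⇒ step 4: ACBACBCACBAACBCACBAC ⇒ C·ACB·A·C·ACB·A·ACB·C·ACB·A·C·C·ACB·A·ACB·C·ACB·A·C·ACB
    A ↦ C
    B ↦ A
    C ↦ ACB

A->C, B->A, C->ACB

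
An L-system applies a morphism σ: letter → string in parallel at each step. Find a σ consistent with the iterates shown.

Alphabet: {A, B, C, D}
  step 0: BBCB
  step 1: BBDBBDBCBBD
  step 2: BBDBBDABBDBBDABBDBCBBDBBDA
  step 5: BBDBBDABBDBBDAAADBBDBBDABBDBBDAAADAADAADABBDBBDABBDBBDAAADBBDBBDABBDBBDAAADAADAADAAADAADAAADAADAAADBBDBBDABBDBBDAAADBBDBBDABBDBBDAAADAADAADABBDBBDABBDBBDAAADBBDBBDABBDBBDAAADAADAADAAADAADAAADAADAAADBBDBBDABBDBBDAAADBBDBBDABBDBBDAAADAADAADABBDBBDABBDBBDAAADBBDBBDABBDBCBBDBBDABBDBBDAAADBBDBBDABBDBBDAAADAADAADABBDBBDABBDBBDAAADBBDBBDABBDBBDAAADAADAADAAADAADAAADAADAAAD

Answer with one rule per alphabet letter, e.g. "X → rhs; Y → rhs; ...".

  step 1 ⇒ step 2: BBDBBDBCBBD ⇒ BBD·BBD·A·BBD·BBD·A·BBD·BC·BBD·BBD·A
    B ↦ BBD
    C ↦ BC
    D ↦ A
    A ↦ AAD  (constrained at step 2)

A->AAD, B->BBD, C->BC, D->A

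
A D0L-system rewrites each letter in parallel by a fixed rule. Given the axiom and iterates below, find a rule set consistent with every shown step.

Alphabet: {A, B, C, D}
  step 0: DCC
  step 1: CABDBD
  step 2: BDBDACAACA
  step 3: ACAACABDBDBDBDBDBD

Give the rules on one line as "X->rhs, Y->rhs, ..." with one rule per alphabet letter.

  step 2 ⇒ step 3: BDBDACAACA ⇒ A·CA·A·CA·BD·BD·BD·BD·BD·BD
    A ↦ BD
    B ↦ A
    C ↦ BD
    D ↦ CA

A->BD, B->A, C->BD, D->CA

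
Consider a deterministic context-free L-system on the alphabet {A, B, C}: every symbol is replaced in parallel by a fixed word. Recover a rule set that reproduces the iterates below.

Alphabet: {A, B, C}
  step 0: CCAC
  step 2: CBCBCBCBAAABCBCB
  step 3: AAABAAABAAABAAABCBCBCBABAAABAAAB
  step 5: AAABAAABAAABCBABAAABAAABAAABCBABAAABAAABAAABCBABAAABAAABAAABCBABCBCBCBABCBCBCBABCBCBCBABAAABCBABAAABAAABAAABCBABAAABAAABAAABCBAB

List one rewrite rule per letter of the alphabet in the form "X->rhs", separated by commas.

A->CB, B->AB, C->AA

  step 2 ⇒ step 3: CBCBCBCBAAABCBCB ⇒ AA·AB·AA·AB·AA·AB·AA·AB·CB·CB·CB·AB·AA·AB·AA·AB
    A ↦ CB
    B ↦ AB
    C ↦ AA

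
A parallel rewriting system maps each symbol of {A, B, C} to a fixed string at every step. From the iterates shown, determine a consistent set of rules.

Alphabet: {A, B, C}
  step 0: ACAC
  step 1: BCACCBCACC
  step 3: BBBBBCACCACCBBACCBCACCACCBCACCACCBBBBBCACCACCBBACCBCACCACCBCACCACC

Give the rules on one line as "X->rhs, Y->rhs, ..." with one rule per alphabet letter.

  step 0 ⇒ step 1: ACAC ⇒ BC·ACC·BC·ACC
    A ↦ BC
    C ↦ ACC
    B ↦ BB  (constrained at step 1)

A->BC, B->BB, C->ACC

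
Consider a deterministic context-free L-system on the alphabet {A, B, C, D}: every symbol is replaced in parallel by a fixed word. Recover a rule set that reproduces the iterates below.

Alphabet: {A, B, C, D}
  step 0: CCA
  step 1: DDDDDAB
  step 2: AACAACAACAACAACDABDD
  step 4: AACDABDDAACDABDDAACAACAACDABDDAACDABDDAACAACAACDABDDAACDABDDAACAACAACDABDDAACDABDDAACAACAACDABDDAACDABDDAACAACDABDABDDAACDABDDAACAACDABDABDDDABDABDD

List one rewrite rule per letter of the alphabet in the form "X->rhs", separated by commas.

A->DAB, B->DD, C->DD, D->AAC

  step 1 ⇒ step 2: DDDDDAB ⇒ AAC·AAC·AAC·AAC·AAC·DAB·DD
    A ↦ DAB
    B ↦ DD
    D ↦ AAC
  step 0 ⇒ step 1: CCA ⇒ DD·DD·DAB
    C ↦ DD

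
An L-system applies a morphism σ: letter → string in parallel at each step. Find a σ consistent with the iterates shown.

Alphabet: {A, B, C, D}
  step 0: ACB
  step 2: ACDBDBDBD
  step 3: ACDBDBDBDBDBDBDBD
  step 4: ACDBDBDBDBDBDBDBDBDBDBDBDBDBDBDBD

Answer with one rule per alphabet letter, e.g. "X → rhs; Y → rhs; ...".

A->AC, B->BD, C->D, D->BD

  step 3 ⇒ step 4: ACDBDBDBDBDBDBDBD ⇒ AC·D·BD·BD·BD·BD·BD·BD·BD·BD·BD·BD·BD·BD·BD·BD·BD
    A ↦ AC
    B ↦ BD
    C ↦ D
    D ↦ BD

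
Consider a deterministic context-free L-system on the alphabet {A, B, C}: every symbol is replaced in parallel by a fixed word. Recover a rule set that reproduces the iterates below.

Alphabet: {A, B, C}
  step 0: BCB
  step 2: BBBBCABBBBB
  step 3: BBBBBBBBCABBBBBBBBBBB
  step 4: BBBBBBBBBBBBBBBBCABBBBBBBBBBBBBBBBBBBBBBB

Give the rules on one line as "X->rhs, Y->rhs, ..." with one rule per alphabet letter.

  step 3 ⇒ step 4: BBBBBBBBCABBBBBBBBBBB ⇒ BB·BB·BB·BB·BB·BB·BB·BB·CA·B·BB·BB·BB·BB·BB·BB·BB·BB·BB·BB·BB
    A ↦ B
    B ↦ BB
    C ↦ CA

A->B, B->BB, C->CA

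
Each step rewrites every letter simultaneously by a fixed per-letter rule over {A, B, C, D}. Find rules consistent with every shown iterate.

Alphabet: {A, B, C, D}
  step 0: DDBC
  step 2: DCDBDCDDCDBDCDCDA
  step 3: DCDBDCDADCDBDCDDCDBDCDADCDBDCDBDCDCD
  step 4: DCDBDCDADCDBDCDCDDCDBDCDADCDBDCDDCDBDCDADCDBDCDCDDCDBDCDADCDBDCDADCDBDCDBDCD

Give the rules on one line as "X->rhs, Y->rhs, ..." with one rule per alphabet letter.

A->CD, B->A, C->B, D->DCD

  step 3 ⇒ step 4: DCDBDCDADCDBDCDDCDBDCDADCDBDCDBDCDCD ⇒ DCD·B·DCD·A·DCD·B·DCD·CD·DCD·B·DCD·A·DCD·B·DCD·DCD·B·DCD·A·DCD·B·DCD·CD·DCD·B·DCD·A·DCD·B·DCD·A·DCD·B·DCD·B·DCD
    A ↦ CD
    B ↦ A
    C ↦ B
    D ↦ DCD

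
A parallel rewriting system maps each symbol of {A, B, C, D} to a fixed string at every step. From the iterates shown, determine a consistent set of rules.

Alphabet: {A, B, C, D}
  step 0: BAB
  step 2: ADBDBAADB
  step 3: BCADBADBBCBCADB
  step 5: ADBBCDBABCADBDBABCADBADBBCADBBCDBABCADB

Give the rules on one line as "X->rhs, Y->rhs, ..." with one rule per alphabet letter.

  step 2 ⇒ step 3: ADBDBAADB ⇒ BC·A·DB·A·DB·BC·BC·A·DB
    A ↦ BC
    B ↦ DB
    D ↦ A
    C ↦ A  (constrained at step 3)

A->BC, B->DB, C->A, D->A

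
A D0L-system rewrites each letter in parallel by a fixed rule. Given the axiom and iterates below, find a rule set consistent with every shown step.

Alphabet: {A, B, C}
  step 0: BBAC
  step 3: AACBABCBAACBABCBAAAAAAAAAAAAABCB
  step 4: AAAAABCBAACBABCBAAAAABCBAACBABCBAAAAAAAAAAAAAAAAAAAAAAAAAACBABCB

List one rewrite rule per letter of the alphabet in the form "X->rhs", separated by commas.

A->AA, B->CB, C->AB

  step 3 ⇒ step 4: AACBABCBAACBABCBAAAAAAAAAAAAABCB ⇒ AA·AA·AB·CB·AA·CB·AB·CB·AA·AA·AB·CB·AA·CB·AB·CB·AA·AA·AA·AA·AA·AA·AA·AA·AA·AA·AA·AA·AA·CB·AB·CB
    A ↦ AA
    B ↦ CB
    C ↦ AB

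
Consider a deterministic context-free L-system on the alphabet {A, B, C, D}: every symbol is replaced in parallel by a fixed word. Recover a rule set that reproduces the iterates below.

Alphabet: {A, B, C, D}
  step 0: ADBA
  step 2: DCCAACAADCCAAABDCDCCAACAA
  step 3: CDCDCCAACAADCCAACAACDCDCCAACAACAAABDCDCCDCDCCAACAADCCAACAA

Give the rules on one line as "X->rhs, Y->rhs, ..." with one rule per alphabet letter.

A->CAA, B->ABD, C->DC, D->C

  step 2 ⇒ step 3: DCCAACAADCCAAABDCDCCAACAA ⇒ C·DC·DC·CAA·CAA·DC·CAA·CAA·C·DC·DC·CAA·CAA·CAA·ABD·C·DC·C·DC·DC·CAA·CAA·DC·CAA·CAA
    A ↦ CAA
    B ↦ ABD
    C ↦ DC
    D ↦ C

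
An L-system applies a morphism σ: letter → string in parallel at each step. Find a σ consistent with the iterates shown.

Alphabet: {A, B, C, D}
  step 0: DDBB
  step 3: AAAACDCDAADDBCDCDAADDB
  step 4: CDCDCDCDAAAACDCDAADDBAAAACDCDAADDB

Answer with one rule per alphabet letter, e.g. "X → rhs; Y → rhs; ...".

  step 3 ⇒ step 4: AAAACDCDAADDBCDCDAADDB ⇒ CD·CD·CD·CD·A·A·A·A·CD·CD·A·A·DDB·A·A·A·A·CD·CD·A·A·DDB
    A ↦ CD
    B ↦ DDB
    C ↦ A
    D ↦ A

A->CD, B->DDB, C->A, D->A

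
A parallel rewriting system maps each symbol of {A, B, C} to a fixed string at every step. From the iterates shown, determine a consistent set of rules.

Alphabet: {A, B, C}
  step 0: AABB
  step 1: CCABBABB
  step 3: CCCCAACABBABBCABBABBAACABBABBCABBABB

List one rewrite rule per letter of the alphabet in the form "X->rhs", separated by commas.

A->C, B->ABB, C->AA

  step 0 ⇒ step 1: AABB ⇒ C·C·ABB·ABB
    A ↦ C
    B ↦ ABB
    C ↦ AA  (constrained at step 1)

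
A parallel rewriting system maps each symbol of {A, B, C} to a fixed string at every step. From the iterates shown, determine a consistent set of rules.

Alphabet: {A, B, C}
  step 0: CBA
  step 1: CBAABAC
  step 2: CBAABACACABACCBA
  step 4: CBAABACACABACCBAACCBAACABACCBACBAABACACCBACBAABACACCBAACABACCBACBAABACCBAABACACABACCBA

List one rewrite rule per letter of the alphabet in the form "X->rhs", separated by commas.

A->AC, B->AB, C->CBA

  step 1 ⇒ step 2: CBAABAC ⇒ CBA·AB·AC·AC·AB·AC·CBA
    A ↦ AC
    B ↦ AB
    C ↦ CBA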